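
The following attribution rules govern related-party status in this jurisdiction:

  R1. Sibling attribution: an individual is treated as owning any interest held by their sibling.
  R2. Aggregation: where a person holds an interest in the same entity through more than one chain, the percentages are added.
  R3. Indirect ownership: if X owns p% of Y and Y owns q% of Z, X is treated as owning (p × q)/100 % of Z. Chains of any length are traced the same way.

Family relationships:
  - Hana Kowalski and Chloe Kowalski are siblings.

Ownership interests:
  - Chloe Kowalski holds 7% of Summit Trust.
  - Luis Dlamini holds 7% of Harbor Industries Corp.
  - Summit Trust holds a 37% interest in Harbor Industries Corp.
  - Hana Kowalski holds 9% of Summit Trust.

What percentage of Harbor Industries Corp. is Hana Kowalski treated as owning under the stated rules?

5.92%

By sibling attribution (R1), Hana Kowalski is treated as also owning Chloe Kowalski's interest in Summit Trust, giving 9% + 7% = 16%.
Chain via Summit Trust (R3): 16% × 37% = 5.92% of Harbor Industries Corp.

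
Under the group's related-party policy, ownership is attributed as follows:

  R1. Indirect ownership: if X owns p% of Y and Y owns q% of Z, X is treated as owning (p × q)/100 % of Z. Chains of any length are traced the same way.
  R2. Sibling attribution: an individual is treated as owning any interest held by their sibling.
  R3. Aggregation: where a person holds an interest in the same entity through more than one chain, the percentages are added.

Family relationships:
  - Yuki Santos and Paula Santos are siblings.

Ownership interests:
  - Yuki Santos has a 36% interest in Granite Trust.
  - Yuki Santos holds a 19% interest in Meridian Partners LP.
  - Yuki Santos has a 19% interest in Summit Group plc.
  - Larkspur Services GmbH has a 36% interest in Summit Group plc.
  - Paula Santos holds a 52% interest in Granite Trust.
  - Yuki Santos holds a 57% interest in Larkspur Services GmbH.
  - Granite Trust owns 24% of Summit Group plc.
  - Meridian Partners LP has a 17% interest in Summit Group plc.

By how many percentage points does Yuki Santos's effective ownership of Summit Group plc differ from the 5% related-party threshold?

By sibling attribution (R2), Yuki Santos is treated as also owning Paula Santos's interest in Granite Trust, giving 36% + 52% = 88%.
Chain via Granite Trust (R1): 88% × 24% = 21.12% of Summit Group plc.
Chain via Larkspur Services GmbH (R1): 57% × 36% = 20.52% of Summit Group plc.
Chain via Meridian Partners LP (R1): 19% × 17% = 3.23% of Summit Group plc.
Direct interest in Summit Group plc: 19%.
Aggregating (R3): 21.12% + 20.52% + 3.23% + 19% = 63.87%.
63.87% exceeds the 5% threshold by 58.87 percentage points.

58.87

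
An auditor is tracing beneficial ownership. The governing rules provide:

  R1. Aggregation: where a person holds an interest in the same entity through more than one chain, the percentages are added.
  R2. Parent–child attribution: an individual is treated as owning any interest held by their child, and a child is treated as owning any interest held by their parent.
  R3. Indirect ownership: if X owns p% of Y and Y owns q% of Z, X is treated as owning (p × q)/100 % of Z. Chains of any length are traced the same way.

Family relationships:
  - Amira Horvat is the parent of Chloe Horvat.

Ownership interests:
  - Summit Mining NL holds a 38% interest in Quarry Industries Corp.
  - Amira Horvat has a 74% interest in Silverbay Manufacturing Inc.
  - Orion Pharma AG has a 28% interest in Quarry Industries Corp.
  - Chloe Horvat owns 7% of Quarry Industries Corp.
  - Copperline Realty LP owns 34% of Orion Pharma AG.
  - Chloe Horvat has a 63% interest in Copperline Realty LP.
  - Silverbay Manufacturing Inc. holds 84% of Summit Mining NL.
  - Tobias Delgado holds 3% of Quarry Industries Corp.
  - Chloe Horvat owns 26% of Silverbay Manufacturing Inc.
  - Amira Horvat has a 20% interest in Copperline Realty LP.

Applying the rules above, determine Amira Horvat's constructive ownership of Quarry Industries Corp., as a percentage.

46.8216%

By parent–child attribution (R2), Amira Horvat is treated as also owning Chloe Horvat's interest in Silverbay Manufacturing Inc, giving 74% + 26% = 100%.
By parent–child attribution (R2), Amira Horvat is treated as also owning Chloe Horvat's interest in Copperline Realty LP, giving 20% + 63% = 83%.
By parent–child attribution (R2), Amira Horvat is treated as owning Chloe Horvat's 7% interest in Quarry Industries Corp.
Chain via Silverbay Manufacturing Inc. → Summit Mining NL (R3): 100% × 84% × 38% = 31.92% of Quarry Industries Corp.
Chain via Copperline Realty LP → Orion Pharma AG (R3): 83% × 34% × 28% = 7.9016% of Quarry Industries Corp.
Direct interest in Quarry Industries Corp: 7%.
Aggregating (R1): 31.92% + 7.9016% + 7% = 46.8216%.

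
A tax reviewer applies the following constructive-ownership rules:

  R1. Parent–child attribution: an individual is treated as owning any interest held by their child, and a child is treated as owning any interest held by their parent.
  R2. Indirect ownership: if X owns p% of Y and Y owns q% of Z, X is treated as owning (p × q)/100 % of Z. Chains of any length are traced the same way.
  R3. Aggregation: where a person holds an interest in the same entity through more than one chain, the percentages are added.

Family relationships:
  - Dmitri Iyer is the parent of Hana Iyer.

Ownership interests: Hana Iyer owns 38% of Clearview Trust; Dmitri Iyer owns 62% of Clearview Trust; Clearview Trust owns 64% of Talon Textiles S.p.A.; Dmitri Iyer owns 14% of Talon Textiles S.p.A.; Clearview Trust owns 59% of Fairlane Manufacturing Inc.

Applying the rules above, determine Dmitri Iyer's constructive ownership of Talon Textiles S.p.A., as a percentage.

78%

By parent–child attribution (R1), Dmitri Iyer is treated as also owning Hana Iyer's interest in Clearview Trust, giving 62% + 38% = 100%.
Chain via Clearview Trust (R2): 100% × 64% = 64% of Talon Textiles S.p.A.
Direct interest in Talon Textiles S.p.A: 14%.
Aggregating (R3): 64% + 14% = 78%.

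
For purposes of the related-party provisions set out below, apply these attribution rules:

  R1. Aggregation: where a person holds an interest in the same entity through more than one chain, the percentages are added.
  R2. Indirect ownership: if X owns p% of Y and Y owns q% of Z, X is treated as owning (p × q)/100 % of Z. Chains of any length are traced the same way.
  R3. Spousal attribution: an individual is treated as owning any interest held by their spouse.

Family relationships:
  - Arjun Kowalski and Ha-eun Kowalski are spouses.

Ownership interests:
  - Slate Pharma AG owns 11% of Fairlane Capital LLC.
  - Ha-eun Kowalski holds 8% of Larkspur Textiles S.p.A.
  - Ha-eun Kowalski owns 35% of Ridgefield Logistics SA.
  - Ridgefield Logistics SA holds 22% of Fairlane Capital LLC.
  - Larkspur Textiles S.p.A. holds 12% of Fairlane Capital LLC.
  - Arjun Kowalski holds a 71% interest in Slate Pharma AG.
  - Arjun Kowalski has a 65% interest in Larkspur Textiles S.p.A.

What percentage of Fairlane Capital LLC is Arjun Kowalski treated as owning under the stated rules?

By spousal attribution (R3), Arjun Kowalski is treated as also owning Ha-eun Kowalski's interest in Larkspur Textiles S.p.A, giving 65% + 8% = 73%.
By spousal attribution (R3), Arjun Kowalski is treated as owning Ha-eun Kowalski's 35% interest in Ridgefield Logistics SA.
Chain via Slate Pharma AG (R2): 71% × 11% = 7.81% of Fairlane Capital LLC.
Chain via Larkspur Textiles S.p.A. (R2): 73% × 12% = 8.76% of Fairlane Capital LLC.
Chain via Ridgefield Logistics SA (R2): 35% × 22% = 7.7% of Fairlane Capital LLC.
Aggregating (R1): 7.81% + 8.76% + 7.7% = 24.27%.

24.27%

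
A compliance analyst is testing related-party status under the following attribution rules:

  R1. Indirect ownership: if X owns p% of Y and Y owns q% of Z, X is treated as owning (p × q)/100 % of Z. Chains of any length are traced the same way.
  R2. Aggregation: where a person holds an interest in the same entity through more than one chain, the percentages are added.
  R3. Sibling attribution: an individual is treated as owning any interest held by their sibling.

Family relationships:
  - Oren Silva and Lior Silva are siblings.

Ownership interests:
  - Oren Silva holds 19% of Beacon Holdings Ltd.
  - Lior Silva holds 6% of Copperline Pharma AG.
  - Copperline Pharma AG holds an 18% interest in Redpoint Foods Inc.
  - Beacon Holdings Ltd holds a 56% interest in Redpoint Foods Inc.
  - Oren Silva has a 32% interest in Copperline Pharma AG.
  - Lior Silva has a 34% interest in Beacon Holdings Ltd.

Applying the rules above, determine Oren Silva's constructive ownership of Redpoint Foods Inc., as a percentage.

By sibling attribution (R3), Oren Silva is treated as also owning Lior Silva's interest in Beacon Holdings Ltd, giving 19% + 34% = 53%.
By sibling attribution (R3), Oren Silva is treated as also owning Lior Silva's interest in Copperline Pharma AG, giving 32% + 6% = 38%.
Chain via Beacon Holdings Ltd (R1): 53% × 56% = 29.68% of Redpoint Foods Inc.
Chain via Copperline Pharma AG (R1): 38% × 18% = 6.84% of Redpoint Foods Inc.
Aggregating (R2): 29.68% + 6.84% = 36.52%.

36.52%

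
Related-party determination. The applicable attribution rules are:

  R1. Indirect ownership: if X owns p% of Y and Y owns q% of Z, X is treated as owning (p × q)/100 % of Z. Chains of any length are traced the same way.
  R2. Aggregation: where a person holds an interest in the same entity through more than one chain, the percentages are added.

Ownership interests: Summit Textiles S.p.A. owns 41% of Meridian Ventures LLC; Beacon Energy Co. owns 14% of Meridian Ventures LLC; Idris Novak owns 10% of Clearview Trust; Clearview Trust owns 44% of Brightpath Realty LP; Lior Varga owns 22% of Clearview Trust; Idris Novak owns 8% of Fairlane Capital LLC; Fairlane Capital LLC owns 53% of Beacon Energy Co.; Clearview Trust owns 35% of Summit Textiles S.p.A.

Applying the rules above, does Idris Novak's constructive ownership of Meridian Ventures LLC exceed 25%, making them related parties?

No

Chain via Fairlane Capital LLC → Beacon Energy Co. (R1): 8% × 53% × 14% = 0.5936% of Meridian Ventures LLC.
Chain via Clearview Trust → Summit Textiles S.p.A. (R1): 10% × 35% × 41% = 1.435% of Meridian Ventures LLC.
Aggregating (R2): 0.5936% + 1.435% = 2.0286%.
2.0286% does not exceed the 25% threshold, so Idris is not a related party to Meridian Ventures LLC.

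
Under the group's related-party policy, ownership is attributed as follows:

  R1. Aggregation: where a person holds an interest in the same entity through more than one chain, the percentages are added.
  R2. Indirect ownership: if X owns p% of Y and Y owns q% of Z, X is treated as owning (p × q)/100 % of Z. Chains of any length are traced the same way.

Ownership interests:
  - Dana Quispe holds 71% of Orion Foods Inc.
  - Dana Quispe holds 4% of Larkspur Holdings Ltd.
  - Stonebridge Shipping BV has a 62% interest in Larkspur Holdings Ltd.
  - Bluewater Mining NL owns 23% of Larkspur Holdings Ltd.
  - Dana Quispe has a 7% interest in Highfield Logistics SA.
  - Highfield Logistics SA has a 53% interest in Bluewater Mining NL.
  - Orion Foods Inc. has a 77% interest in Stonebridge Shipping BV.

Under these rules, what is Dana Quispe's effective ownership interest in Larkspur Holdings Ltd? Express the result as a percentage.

Chain via Highfield Logistics SA → Bluewater Mining NL (R2): 7% × 53% × 23% = 0.8533% of Larkspur Holdings Ltd.
Chain via Orion Foods Inc. → Stonebridge Shipping BV (R2): 71% × 77% × 62% = 33.8954% of Larkspur Holdings Ltd.
Direct interest in Larkspur Holdings Ltd: 4%.
Aggregating (R1): 0.8533% + 33.8954% + 4% = 38.7487%.

38.7487%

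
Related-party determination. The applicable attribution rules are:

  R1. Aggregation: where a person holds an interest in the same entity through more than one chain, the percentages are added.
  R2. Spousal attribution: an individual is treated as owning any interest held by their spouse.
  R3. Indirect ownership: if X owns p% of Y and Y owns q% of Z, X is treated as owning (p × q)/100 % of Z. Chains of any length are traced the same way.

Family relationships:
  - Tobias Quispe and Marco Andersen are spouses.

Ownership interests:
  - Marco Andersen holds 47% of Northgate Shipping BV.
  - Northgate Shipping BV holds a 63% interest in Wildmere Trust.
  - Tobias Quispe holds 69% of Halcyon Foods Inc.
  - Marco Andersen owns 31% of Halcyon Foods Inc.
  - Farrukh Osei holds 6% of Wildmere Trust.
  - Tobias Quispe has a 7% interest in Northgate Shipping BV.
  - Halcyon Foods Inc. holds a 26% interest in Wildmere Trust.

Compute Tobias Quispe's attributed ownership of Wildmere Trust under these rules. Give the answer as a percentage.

60.02%

By spousal attribution (R2), Tobias Quispe is treated as also owning Marco Andersen's interest in Northgate Shipping BV, giving 7% + 47% = 54%.
By spousal attribution (R2), Tobias Quispe is treated as also owning Marco Andersen's interest in Halcyon Foods Inc, giving 69% + 31% = 100%.
Chain via Northgate Shipping BV (R3): 54% × 63% = 34.02% of Wildmere Trust.
Chain via Halcyon Foods Inc. (R3): 100% × 26% = 26% of Wildmere Trust.
Aggregating (R1): 34.02% + 26% = 60.02%.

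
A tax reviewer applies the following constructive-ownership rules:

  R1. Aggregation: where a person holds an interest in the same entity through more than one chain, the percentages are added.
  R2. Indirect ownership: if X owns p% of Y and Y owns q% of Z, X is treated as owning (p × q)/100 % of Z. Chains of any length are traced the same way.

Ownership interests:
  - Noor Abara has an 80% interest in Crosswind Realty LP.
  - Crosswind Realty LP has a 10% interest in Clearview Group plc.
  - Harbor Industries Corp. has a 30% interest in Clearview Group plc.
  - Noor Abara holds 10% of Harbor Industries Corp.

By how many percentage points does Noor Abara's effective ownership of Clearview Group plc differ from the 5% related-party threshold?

6

Chain via Crosswind Realty LP (R2): 80% × 10% = 8% of Clearview Group plc.
Chain via Harbor Industries Corp. (R2): 10% × 30% = 3% of Clearview Group plc.
Aggregating (R1): 8% + 3% = 11%.
11% exceeds the 5% threshold by 6 percentage points.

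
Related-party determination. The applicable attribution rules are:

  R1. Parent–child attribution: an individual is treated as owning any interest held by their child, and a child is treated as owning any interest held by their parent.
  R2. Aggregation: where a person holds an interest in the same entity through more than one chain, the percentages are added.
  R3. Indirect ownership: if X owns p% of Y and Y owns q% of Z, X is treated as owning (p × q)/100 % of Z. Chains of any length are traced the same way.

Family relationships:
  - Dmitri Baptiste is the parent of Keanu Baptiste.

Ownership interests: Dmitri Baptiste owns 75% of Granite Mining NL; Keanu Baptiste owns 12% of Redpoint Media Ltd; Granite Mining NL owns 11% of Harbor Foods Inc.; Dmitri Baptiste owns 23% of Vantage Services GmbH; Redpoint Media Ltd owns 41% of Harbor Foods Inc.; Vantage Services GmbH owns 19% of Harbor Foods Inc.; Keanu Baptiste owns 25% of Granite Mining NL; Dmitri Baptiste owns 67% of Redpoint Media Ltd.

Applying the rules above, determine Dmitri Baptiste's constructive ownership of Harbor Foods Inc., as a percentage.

47.76%

By parent–child attribution (R1), Dmitri Baptiste is treated as also owning Keanu Baptiste's interest in Granite Mining NL, giving 75% + 25% = 100%.
By parent–child attribution (R1), Dmitri Baptiste is treated as also owning Keanu Baptiste's interest in Redpoint Media Ltd, giving 67% + 12% = 79%.
Chain via Granite Mining NL (R3): 100% × 11% = 11% of Harbor Foods Inc.
Chain via Vantage Services GmbH (R3): 23% × 19% = 4.37% of Harbor Foods Inc.
Chain via Redpoint Media Ltd (R3): 79% × 41% = 32.39% of Harbor Foods Inc.
Aggregating (R2): 11% + 4.37% + 32.39% = 47.76%.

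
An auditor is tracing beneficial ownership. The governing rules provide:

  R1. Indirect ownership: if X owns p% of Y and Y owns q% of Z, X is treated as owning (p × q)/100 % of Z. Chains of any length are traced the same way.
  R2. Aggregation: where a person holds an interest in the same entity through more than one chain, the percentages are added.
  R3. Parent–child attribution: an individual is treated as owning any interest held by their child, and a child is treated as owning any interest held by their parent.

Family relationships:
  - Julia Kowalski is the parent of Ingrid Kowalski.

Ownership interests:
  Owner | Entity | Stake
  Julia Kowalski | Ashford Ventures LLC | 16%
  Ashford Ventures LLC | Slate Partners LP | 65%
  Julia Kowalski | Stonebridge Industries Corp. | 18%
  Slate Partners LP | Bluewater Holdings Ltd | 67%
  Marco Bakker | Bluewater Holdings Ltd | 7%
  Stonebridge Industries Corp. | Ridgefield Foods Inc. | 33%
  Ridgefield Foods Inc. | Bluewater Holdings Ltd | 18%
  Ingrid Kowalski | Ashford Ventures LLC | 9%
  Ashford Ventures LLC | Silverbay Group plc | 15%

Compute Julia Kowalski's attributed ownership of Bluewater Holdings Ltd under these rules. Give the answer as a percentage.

11.9567%

By parent–child attribution (R3), Julia Kowalski is treated as also owning Ingrid Kowalski's interest in Ashford Ventures LLC, giving 16% + 9% = 25%.
Chain via Stonebridge Industries Corp. → Ridgefield Foods Inc. (R1): 18% × 33% × 18% = 1.0692% of Bluewater Holdings Ltd.
Chain via Ashford Ventures LLC → Slate Partners LP (R1): 25% × 65% × 67% = 10.8875% of Bluewater Holdings Ltd.
Aggregating (R2): 1.0692% + 10.8875% = 11.9567%.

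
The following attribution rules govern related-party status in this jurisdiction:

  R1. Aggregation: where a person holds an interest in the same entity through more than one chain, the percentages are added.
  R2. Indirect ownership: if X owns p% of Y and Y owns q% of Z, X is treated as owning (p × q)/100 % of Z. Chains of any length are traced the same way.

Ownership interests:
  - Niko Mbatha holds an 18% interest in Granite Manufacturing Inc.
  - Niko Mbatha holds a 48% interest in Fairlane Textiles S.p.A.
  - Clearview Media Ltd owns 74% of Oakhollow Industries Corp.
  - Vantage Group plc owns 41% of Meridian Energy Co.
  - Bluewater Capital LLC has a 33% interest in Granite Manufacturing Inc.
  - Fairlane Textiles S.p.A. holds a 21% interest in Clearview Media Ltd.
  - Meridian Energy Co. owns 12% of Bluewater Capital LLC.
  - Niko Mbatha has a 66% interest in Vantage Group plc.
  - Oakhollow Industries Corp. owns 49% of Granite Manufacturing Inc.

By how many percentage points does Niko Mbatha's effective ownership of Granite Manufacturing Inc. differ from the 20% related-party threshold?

Chain via Vantage Group plc → Meridian Energy Co. → Bluewater Capital LLC (R2): 66% × 41% × 12% × 33% = 1.071576% of Granite Manufacturing Inc.
Chain via Fairlane Textiles S.p.A. → Clearview Media Ltd → Oakhollow Industries Corp. (R2): 48% × 21% × 74% × 49% = 3.655008% of Granite Manufacturing Inc.
Direct interest in Granite Manufacturing Inc: 18%.
Aggregating (R1): 1.071576% + 3.655008% + 18% = 22.726584%.
22.726584% exceeds the 20% threshold by 2.726584 percentage points.

2.726584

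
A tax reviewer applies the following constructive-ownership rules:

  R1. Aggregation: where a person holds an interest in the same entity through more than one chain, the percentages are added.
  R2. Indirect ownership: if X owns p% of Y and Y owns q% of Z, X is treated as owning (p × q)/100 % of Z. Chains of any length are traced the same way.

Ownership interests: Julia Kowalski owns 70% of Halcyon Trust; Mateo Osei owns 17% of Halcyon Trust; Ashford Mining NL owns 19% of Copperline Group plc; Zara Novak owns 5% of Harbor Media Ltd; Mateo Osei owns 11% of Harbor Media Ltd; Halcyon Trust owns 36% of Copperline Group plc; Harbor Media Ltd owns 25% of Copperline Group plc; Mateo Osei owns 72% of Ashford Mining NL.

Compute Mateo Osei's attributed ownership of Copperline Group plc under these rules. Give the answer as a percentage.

Chain via Halcyon Trust (R2): 17% × 36% = 6.12% of Copperline Group plc.
Chain via Harbor Media Ltd (R2): 11% × 25% = 2.75% of Copperline Group plc.
Chain via Ashford Mining NL (R2): 72% × 19% = 13.68% of Copperline Group plc.
Aggregating (R1): 6.12% + 2.75% + 13.68% = 22.55%.

22.55%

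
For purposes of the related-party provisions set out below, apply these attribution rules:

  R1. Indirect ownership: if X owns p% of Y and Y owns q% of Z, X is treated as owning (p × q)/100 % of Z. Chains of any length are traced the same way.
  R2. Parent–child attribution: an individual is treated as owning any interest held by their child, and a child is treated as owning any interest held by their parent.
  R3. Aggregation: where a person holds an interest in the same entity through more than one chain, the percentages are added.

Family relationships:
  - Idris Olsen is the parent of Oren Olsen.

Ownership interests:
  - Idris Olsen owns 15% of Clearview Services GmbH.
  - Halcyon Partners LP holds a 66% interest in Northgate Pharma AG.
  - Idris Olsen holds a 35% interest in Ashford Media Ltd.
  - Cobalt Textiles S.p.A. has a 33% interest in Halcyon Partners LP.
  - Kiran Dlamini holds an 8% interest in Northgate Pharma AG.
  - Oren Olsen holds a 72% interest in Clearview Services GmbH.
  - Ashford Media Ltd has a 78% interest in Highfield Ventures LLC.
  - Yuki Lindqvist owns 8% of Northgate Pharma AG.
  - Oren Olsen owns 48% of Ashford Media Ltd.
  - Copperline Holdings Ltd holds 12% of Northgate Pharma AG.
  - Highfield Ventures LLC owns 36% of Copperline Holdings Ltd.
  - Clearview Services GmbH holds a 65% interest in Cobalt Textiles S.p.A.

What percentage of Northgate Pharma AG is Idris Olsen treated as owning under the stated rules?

By parent–child attribution (R2), Idris Olsen is treated as also owning Oren Olsen's interest in Ashford Media Ltd, giving 35% + 48% = 83%.
By parent–child attribution (R2), Idris Olsen is treated as also owning Oren Olsen's interest in Clearview Services GmbH, giving 15% + 72% = 87%.
Chain via Ashford Media Ltd → Highfield Ventures LLC → Copperline Holdings Ltd (R1): 83% × 78% × 36% × 12% = 2.796768% of Northgate Pharma AG.
Chain via Clearview Services GmbH → Cobalt Textiles S.p.A. → Halcyon Partners LP (R1): 87% × 65% × 33% × 66% = 12.31659% of Northgate Pharma AG.
Aggregating (R3): 2.796768% + 12.31659% = 15.113358%.

15.113358%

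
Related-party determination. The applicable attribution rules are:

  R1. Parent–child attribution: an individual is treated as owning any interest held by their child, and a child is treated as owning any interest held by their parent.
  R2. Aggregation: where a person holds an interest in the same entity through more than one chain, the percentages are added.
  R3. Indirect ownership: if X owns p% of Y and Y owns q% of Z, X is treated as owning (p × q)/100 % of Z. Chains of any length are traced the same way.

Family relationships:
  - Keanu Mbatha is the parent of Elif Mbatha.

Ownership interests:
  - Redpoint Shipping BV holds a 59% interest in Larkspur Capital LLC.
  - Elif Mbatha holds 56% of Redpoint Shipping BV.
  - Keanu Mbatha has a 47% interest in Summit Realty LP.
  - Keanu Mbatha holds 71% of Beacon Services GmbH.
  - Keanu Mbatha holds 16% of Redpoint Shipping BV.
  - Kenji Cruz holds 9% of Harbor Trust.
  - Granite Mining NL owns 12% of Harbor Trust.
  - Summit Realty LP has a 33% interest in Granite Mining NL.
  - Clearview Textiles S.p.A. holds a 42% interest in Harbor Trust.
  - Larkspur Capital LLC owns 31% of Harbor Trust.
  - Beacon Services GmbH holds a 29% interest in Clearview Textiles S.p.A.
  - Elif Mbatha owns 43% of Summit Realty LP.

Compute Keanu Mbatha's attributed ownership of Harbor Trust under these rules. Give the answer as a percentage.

By parent–child attribution (R1), Keanu Mbatha is treated as also owning Elif Mbatha's interest in Summit Realty LP, giving 47% + 43% = 90%.
By parent–child attribution (R1), Keanu Mbatha is treated as also owning Elif Mbatha's interest in Redpoint Shipping BV, giving 16% + 56% = 72%.
Chain via Summit Realty LP → Granite Mining NL (R3): 90% × 33% × 12% = 3.564% of Harbor Trust.
Chain via Beacon Services GmbH → Clearview Textiles S.p.A. (R3): 71% × 29% × 42% = 8.6478% of Harbor Trust.
Chain via Redpoint Shipping BV → Larkspur Capital LLC (R3): 72% × 59% × 31% = 13.1688% of Harbor Trust.
Aggregating (R2): 3.564% + 8.6478% + 13.1688% = 25.3806%.

25.3806%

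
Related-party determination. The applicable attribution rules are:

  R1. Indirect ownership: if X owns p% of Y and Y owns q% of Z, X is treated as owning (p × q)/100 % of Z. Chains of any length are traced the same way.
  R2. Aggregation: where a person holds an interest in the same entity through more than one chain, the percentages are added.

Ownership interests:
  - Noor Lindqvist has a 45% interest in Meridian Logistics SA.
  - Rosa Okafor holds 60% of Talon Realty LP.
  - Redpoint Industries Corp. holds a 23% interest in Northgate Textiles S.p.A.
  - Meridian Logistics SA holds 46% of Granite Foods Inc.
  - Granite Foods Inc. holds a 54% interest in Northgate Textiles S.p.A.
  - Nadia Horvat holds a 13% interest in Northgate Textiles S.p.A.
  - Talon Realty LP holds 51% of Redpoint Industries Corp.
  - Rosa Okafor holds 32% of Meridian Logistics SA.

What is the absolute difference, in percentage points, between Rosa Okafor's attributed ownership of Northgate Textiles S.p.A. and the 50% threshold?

35.0132

Chain via Talon Realty LP → Redpoint Industries Corp. (R1): 60% × 51% × 23% = 7.038% of Northgate Textiles S.p.A.
Chain via Meridian Logistics SA → Granite Foods Inc. (R1): 32% × 46% × 54% = 7.9488% of Northgate Textiles S.p.A.
Aggregating (R2): 7.038% + 7.9488% = 14.9868%.
14.9868% falls short of the 50% threshold by 35.0132 percentage points.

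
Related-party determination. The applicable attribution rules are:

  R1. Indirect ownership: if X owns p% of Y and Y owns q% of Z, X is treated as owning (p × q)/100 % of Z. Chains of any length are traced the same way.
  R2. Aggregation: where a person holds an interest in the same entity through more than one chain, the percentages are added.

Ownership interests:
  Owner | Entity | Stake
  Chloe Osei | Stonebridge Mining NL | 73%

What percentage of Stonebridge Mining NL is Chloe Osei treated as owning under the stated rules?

Direct interest in Stonebridge Mining NL: 73%.

73%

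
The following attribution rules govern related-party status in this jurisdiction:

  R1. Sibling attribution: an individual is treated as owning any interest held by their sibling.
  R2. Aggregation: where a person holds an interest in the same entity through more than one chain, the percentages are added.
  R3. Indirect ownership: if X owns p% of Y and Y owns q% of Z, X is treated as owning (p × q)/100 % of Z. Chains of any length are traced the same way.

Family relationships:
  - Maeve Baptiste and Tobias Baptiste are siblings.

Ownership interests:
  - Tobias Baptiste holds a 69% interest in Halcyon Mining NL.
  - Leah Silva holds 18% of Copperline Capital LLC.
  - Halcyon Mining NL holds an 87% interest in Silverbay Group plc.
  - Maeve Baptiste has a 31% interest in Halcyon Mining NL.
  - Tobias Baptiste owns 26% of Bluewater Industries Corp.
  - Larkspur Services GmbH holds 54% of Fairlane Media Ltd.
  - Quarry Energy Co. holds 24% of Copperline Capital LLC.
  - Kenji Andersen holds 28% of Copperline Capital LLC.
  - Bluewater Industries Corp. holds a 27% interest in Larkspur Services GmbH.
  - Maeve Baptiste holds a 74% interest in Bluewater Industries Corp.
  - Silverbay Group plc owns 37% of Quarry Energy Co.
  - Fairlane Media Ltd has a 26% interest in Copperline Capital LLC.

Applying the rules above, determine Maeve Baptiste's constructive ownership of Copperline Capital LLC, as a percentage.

By sibling attribution (R1), Maeve Baptiste is treated as also owning Tobias Baptiste's interest in Bluewater Industries Corp, giving 74% + 26% = 100%.
By sibling attribution (R1), Maeve Baptiste is treated as also owning Tobias Baptiste's interest in Halcyon Mining NL, giving 31% + 69% = 100%.
Chain via Bluewater Industries Corp. → Larkspur Services GmbH → Fairlane Media Ltd (R3): 100% × 27% × 54% × 26% = 3.7908% of Copperline Capital LLC.
Chain via Halcyon Mining NL → Silverbay Group plc → Quarry Energy Co. (R3): 100% × 87% × 37% × 24% = 7.7256% of Copperline Capital LLC.
Aggregating (R2): 3.7908% + 7.7256% = 11.5164%.

11.5164%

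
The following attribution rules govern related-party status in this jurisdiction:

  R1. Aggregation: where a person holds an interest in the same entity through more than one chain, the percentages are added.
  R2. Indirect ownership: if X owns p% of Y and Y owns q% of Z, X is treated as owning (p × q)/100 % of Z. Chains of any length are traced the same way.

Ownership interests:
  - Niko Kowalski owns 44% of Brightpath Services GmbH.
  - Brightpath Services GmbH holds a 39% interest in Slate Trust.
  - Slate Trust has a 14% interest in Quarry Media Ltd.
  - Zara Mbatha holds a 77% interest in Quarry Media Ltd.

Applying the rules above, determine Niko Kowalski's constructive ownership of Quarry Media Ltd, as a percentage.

2.4024%

Chain via Brightpath Services GmbH → Slate Trust (R2): 44% × 39% × 14% = 2.4024% of Quarry Media Ltd.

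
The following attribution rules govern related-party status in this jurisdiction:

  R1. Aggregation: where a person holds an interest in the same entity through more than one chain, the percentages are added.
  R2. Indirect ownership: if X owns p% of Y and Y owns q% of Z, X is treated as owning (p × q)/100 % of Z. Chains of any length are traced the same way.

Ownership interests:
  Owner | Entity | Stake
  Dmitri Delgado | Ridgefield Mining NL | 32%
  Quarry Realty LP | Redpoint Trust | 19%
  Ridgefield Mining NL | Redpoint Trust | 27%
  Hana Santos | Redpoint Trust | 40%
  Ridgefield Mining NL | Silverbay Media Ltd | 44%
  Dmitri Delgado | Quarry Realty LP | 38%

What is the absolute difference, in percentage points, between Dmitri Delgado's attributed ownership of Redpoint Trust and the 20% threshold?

4.14

Chain via Ridgefield Mining NL (R2): 32% × 27% = 8.64% of Redpoint Trust.
Chain via Quarry Realty LP (R2): 38% × 19% = 7.22% of Redpoint Trust.
Aggregating (R1): 8.64% + 7.22% = 15.86%.
15.86% falls short of the 20% threshold by 4.14 percentage points.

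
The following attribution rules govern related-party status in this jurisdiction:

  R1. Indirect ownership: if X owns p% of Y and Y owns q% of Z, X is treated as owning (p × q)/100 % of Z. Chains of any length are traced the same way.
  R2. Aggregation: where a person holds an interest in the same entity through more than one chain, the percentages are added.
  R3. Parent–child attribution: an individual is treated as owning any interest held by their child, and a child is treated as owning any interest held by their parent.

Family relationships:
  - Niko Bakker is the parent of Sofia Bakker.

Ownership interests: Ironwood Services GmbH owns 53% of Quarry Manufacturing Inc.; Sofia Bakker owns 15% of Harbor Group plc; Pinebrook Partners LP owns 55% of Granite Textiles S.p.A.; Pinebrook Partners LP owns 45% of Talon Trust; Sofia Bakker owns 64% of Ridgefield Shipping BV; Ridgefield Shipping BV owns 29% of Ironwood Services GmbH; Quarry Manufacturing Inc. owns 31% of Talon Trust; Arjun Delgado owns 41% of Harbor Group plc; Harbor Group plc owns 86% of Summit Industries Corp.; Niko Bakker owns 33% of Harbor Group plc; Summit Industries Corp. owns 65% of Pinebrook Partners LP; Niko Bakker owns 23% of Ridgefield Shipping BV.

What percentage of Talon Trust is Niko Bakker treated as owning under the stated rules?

By parent–child attribution (R3), Niko Bakker is treated as also owning Sofia Bakker's interest in Harbor Group plc, giving 33% + 15% = 48%.
By parent–child attribution (R3), Niko Bakker is treated as also owning Sofia Bakker's interest in Ridgefield Shipping BV, giving 23% + 64% = 87%.
Chain via Harbor Group plc → Summit Industries Corp. → Pinebrook Partners LP (R1): 48% × 86% × 65% × 45% = 12.0744% of Talon Trust.
Chain via Ridgefield Shipping BV → Ironwood Services GmbH → Quarry Manufacturing Inc. (R1): 87% × 29% × 53% × 31% = 4.145289% of Talon Trust.
Aggregating (R2): 12.0744% + 4.145289% = 16.219689%.

16.219689%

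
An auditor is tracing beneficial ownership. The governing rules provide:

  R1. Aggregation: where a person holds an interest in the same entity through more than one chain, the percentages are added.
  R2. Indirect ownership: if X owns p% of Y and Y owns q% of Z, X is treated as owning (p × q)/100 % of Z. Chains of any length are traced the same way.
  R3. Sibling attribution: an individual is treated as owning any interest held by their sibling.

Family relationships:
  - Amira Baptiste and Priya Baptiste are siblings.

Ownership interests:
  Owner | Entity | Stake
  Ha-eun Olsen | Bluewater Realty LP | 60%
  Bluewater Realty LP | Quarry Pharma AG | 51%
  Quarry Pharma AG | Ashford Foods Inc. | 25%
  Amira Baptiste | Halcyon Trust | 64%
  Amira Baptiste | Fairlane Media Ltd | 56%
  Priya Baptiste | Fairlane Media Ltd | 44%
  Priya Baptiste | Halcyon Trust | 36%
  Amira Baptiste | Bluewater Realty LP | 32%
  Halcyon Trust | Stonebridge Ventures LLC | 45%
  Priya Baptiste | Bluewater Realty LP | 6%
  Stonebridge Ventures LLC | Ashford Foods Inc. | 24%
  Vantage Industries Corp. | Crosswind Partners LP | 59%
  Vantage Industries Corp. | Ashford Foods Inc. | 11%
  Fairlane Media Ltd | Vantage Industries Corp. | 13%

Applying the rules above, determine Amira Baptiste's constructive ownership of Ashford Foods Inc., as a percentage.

17.075%

By sibling attribution (R3), Amira Baptiste is treated as also owning Priya Baptiste's interest in Halcyon Trust, giving 64% + 36% = 100%.
By sibling attribution (R3), Amira Baptiste is treated as also owning Priya Baptiste's interest in Fairlane Media Ltd, giving 56% + 44% = 100%.
By sibling attribution (R3), Amira Baptiste is treated as also owning Priya Baptiste's interest in Bluewater Realty LP, giving 32% + 6% = 38%.
Chain via Halcyon Trust → Stonebridge Ventures LLC (R2): 100% × 45% × 24% = 10.8% of Ashford Foods Inc.
Chain via Fairlane Media Ltd → Vantage Industries Corp. (R2): 100% × 13% × 11% = 1.43% of Ashford Foods Inc.
Chain via Bluewater Realty LP → Quarry Pharma AG (R2): 38% × 51% × 25% = 4.845% of Ashford Foods Inc.
Aggregating (R1): 10.8% + 1.43% + 4.845% = 17.075%.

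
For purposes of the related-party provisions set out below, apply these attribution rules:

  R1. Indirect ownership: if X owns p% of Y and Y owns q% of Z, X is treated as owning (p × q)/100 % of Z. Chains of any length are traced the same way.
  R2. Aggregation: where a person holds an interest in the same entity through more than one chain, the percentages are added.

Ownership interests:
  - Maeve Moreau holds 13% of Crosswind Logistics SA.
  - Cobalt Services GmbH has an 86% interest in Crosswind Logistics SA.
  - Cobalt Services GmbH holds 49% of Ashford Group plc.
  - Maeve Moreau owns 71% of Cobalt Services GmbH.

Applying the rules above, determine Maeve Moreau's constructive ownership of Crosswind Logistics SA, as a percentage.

74.06%

Chain via Cobalt Services GmbH (R1): 71% × 86% = 61.06% of Crosswind Logistics SA.
Direct interest in Crosswind Logistics SA: 13%.
Aggregating (R2): 61.06% + 13% = 74.06%.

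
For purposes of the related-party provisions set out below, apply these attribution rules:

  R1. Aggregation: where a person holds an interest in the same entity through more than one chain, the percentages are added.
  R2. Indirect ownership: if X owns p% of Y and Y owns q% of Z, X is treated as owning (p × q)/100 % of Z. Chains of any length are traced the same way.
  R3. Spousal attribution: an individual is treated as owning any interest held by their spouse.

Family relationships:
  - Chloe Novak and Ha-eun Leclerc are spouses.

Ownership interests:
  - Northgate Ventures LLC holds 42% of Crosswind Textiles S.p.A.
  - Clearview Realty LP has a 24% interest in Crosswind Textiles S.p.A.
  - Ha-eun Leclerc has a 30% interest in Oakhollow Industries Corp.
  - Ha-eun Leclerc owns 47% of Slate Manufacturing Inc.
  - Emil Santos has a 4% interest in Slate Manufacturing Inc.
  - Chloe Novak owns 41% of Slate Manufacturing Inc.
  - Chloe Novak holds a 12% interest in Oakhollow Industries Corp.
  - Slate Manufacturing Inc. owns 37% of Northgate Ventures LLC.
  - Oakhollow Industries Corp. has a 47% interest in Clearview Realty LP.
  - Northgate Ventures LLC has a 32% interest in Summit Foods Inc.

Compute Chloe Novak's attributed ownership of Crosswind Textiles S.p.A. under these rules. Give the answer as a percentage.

By spousal attribution (R3), Chloe Novak is treated as also owning Ha-eun Leclerc's interest in Slate Manufacturing Inc, giving 41% + 47% = 88%.
By spousal attribution (R3), Chloe Novak is treated as also owning Ha-eun Leclerc's interest in Oakhollow Industries Corp, giving 12% + 30% = 42%.
Chain via Slate Manufacturing Inc. → Northgate Ventures LLC (R2): 88% × 37% × 42% = 13.6752% of Crosswind Textiles S.p.A.
Chain via Oakhollow Industries Corp. → Clearview Realty LP (R2): 42% × 47% × 24% = 4.7376% of Crosswind Textiles S.p.A.
Aggregating (R1): 13.6752% + 4.7376% = 18.4128%.

18.4128%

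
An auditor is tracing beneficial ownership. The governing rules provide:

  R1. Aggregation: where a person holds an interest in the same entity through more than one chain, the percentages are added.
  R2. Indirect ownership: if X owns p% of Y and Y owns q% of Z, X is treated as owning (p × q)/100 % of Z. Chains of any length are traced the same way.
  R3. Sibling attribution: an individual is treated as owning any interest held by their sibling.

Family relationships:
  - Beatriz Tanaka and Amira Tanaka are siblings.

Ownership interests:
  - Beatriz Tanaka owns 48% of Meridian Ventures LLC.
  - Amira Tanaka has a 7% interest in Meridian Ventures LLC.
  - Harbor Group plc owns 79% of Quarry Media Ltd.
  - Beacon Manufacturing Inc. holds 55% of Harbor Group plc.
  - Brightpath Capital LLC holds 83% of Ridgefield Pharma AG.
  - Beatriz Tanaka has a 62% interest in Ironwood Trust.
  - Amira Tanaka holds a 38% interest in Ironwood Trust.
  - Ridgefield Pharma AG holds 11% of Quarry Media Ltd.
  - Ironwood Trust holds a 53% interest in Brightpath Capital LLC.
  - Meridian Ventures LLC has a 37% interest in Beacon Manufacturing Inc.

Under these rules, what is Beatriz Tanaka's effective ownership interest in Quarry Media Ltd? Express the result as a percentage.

13.680975%

By sibling attribution (R3), Beatriz Tanaka is treated as also owning Amira Tanaka's interest in Ironwood Trust, giving 62% + 38% = 100%.
By sibling attribution (R3), Beatriz Tanaka is treated as also owning Amira Tanaka's interest in Meridian Ventures LLC, giving 48% + 7% = 55%.
Chain via Ironwood Trust → Brightpath Capital LLC → Ridgefield Pharma AG (R2): 100% × 53% × 83% × 11% = 4.8389% of Quarry Media Ltd.
Chain via Meridian Ventures LLC → Beacon Manufacturing Inc. → Harbor Group plc (R2): 55% × 37% × 55% × 79% = 8.842075% of Quarry Media Ltd.
Aggregating (R1): 4.8389% + 8.842075% = 13.680975%.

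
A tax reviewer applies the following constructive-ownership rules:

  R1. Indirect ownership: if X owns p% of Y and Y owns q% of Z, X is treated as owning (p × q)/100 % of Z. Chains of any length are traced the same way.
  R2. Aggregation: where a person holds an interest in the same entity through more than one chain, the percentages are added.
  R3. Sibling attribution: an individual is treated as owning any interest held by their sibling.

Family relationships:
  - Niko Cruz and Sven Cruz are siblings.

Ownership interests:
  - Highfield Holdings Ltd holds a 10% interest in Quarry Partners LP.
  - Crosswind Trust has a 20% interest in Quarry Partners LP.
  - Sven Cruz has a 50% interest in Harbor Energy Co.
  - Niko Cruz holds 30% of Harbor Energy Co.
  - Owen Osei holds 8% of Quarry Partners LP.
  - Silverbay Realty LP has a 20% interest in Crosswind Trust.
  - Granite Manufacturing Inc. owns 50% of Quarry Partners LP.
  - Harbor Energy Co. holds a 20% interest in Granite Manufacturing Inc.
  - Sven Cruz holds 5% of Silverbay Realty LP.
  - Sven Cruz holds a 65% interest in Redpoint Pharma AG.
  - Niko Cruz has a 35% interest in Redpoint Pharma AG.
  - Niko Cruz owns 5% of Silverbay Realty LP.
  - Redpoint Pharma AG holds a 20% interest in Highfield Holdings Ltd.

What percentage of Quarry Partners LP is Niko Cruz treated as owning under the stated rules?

10.4%

By sibling attribution (R3), Niko Cruz is treated as also owning Sven Cruz's interest in Redpoint Pharma AG, giving 35% + 65% = 100%.
By sibling attribution (R3), Niko Cruz is treated as also owning Sven Cruz's interest in Harbor Energy Co, giving 30% + 50% = 80%.
By sibling attribution (R3), Niko Cruz is treated as also owning Sven Cruz's interest in Silverbay Realty LP, giving 5% + 5% = 10%.
Chain via Redpoint Pharma AG → Highfield Holdings Ltd (R1): 100% × 20% × 10% = 2% of Quarry Partners LP.
Chain via Harbor Energy Co. → Granite Manufacturing Inc. (R1): 80% × 20% × 50% = 8% of Quarry Partners LP.
Chain via Silverbay Realty LP → Crosswind Trust (R1): 10% × 20% × 20% = 0.4% of Quarry Partners LP.
Aggregating (R2): 2% + 8% + 0.4% = 10.4%.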